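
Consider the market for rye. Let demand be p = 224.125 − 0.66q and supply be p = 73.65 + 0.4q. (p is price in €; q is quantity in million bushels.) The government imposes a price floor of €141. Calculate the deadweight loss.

€135.86 million

Competitive equilibrium: 224.125 − 0.66q = 73.65 + 0.4q → q* = 141.9575, p* = 130.433.
At the floor p = 141, quantity demanded = (224.125 − 141)/0.66 = 125.947.
Sellers' marginal cost at q' = 125.947: 73.65 + 0.4·125.947 = 124.0288.
Δq = 141.9575 − 125.947 = 16.0105; wedge = 141 − 124.0288 = 16.9712.
The triangle = ½ × 16.0105 × 16.9712 = €135.86 million.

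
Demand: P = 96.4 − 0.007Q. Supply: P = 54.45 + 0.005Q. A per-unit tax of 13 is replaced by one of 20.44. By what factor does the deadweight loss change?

2.472

Competitive equilibrium: 96.4 − 0.007Q = 54.45 + 0.005Q → Q* = 3495.8333, P* = 71.9292.
For a per-unit tax t: ΔQ = t/0.012, so DWL = ½·t·(t/0.012) = t²/0.024.
At t = 13: DWL = 7041.667. At t = 20.44: DWL = 17408.067.
Ratio = (20.44/13)² = 2.472.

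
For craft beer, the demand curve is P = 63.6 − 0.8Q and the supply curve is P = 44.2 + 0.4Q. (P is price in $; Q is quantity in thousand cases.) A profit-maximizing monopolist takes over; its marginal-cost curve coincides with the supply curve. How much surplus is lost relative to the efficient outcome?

Competitive equilibrium: 63.6 − 0.8Q = 44.2 + 0.4Q → Q* = 16.1667, P* = 50.6667.
Marginal revenue: MR = 63.6 − 1.6Q. Set MR = MC: 63.6 − 1.6Q = 44.2 + 0.4Q → Q_m = 9.7.
Price P_m = 63.6 − 0.8·9.7 = 55.84; MC(Q_m) = 44.2 + 0.4·9.7 = 48.08.
Competitive Q* = 16.1667, so ΔQ = 6.4667; wedge = 55.84 − 48.08 = 7.76.
Deadweight loss = ½ × 6.4667 × 7.76 = $25.09 thousand.

$25.09 thousand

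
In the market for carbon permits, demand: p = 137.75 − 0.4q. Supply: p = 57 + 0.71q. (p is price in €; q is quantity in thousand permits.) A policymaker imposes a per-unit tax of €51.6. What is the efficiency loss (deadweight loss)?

€1199.35 thousand

Competitive equilibrium: 137.75 − 0.4q = 57 + 0.71q → q* = 72.7477, p* = 108.6509.
With the tax, the buyer price exceeds the seller price by 51.6: (137.75 − 0.4q) − (57 + 0.71q) = 51.6 → q' = 26.2613.
Δq = 72.7477 − 26.2613 = 46.4864; the wedge equals the tax, 51.6.
The triangle = ½ × 46.4864 × 51.6 = €1199.35 thousand.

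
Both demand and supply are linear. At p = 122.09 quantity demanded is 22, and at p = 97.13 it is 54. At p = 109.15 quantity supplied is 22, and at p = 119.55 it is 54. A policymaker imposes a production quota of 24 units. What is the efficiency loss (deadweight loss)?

52.10

Demand slope = (97.13 − 122.09)/(54 − 22) = −0.78, so p = 139.25 − 0.78q.
Supply slope = (119.55 − 109.15)/(54 − 22) = 0.325, so p = 102 + 0.325q.
Competitive equilibrium: 139.25 − 0.78q = 102 + 0.325q → q* = 33.7104, p* = 112.9559.
At q = 24: demand price = 139.25 − 0.78·24 = 120.53; supply price = 102 + 0.325·24 = 109.8.
Δq = 33.7104 − 24 = 9.7104; wedge = 120.53 − 109.8 = 10.73.
The triangle = ½ × 9.7104 × 10.73 = 52.10.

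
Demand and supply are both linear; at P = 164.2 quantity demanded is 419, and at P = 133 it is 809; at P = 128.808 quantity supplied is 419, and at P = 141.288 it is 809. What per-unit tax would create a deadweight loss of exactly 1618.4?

Demand slope = (133 − 164.2)/(809 − 419) = −0.08, so P = 197.72 − 0.08Q.
Supply slope = (141.288 − 128.808)/(809 − 419) = 0.032, so P = 115.4 + 0.032Q.
Competitive equilibrium: 197.72 − 0.08Q = 115.4 + 0.032Q → Q* = 735, P* = 138.92.
A tax t gives ΔQ = t/0.112 and wedge t, so DWL = t²/0.224.
t²/0.224 = 1618.4 → t² = 362.5216 → t = 19.04.

19.04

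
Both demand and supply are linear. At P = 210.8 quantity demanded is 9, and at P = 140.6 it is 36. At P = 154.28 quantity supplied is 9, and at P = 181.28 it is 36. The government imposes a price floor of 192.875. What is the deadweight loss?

Demand slope = (140.6 − 210.8)/(36 − 9) = −2.6, so P = 234.2 − 2.6Q.
Supply slope = (181.28 − 154.28)/(36 − 9) = 1, so P = 145.28 + Q.
Competitive equilibrium: 234.2 − 2.6Q = 145.28 + Q → Q* = 24.7, P* = 169.98.
At the floor P = 192.875, quantity demanded = (234.2 − 192.875)/2.6 = 15.89423.
Sellers' marginal cost at Q' = 15.89423: 145.28 + 1·15.89423 = 161.17423.
ΔQ = 24.7 − 15.89423 = 8.80577; wedge = 192.875 − 161.17423 = 31.70077.
Welfare loss = ½ × 8.80577 × 31.70077 = 139.57.

139.57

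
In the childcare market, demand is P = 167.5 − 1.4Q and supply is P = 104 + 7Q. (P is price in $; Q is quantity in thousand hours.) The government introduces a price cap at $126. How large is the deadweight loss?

Competitive equilibrium: 167.5 − 1.4Q = 104 + 7Q → Q* = 7.5595, P* = 156.9167.
At the ceiling P = 126, quantity supplied = (126 − 104)/7 = 3.1429.
Willingness to pay at Q' = 3.1429: 167.5 − 1.4·3.1429 = 163.0999.
ΔQ = 7.5595 − 3.1429 = 4.4166; wedge = 163.0999 − 126 = 37.0999.
The triangle = ½ × 4.4166 × 37.0999 = $81.93 thousand.

$81.93 thousand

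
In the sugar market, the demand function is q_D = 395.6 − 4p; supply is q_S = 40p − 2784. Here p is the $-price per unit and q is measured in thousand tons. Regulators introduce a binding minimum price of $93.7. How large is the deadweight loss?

In inverse form: demand p = 98.9 − 0.25q, supply p = 69.6 + 0.025q.
Competitive equilibrium: 98.9 − 0.25q = 69.6 + 0.025q → q* = 106.5455, p* = 72.2636.
At the floor p = 93.7, quantity demanded = (98.9 − 93.7)/0.25 = 20.8.
Sellers' marginal cost at q' = 20.8: 69.6 + 0.025·20.8 = 70.12.
Δq = 106.5455 − 20.8 = 85.7455; wedge = 93.7 − 70.12 = 23.58.
Deadweight loss = ½ × 85.7455 × 23.58 = $1010.94 thousand.

$1010.94 thousand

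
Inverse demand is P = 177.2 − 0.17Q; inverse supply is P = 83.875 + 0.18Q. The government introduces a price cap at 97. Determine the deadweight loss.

6567.72

Competitive equilibrium: 177.2 − 0.17Q = 83.875 + 0.18Q → Q* = 266.64286, P* = 131.87071.
At the ceiling P = 97, quantity supplied = (97 − 83.875)/0.18 = 72.91667.
Willingness to pay at Q' = 72.91667: 177.2 − 0.17·72.91667 = 164.80417.
ΔQ = 266.64286 − 72.91667 = 193.72619; wedge = 164.80417 − 97 = 67.80417.
Deadweight loss = ½ × 193.72619 × 67.80417 = 6567.72.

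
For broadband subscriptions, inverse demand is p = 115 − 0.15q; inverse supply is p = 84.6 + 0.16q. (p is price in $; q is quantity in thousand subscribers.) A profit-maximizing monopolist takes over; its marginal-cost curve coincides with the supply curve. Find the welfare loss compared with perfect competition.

$158.50 thousand

Competitive equilibrium: 115 − 0.15q = 84.6 + 0.16q → q* = 98.0645, p* = 100.2903.
Marginal revenue: MR = 115 − 0.3q. Set MR = MC: 115 − 0.3q = 84.6 + 0.16q → q_m = 66.087.
Price p_m = 115 − 0.15·66.087 = 105.087; MC(q_m) = 84.6 + 0.16·66.087 = 95.1739.
Competitive q* = 98.0645, so Δq = 31.9775; wedge = 105.087 − 95.1739 = 9.9131.
Deadweight loss = ½ × 31.9775 × 9.9131 = $158.50 thousand.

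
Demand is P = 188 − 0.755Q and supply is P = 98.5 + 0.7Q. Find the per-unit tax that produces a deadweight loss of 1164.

58.2

Competitive equilibrium: 188 − 0.755Q = 98.5 + 0.7Q → Q* = 61.512, P* = 141.5584.
A tax t gives ΔQ = t/1.455 and wedge t, so DWL = t²/2.91.
t²/2.91 = 1164 → t² = 3387.24 → t = 58.2.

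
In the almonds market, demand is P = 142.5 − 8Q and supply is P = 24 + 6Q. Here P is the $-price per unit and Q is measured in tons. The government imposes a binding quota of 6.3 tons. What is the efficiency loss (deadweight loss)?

$32.79

Competitive equilibrium: 142.5 − 8Q = 24 + 6Q → Q* = 8.4643, P* = 74.7857.
At Q = 6.3: demand price = 142.5 − 8·6.3 = 92.1; supply price = 24 + 6·6.3 = 61.8.
ΔQ = 8.4643 − 6.3 = 2.1643; wedge = 92.1 − 61.8 = 30.3.
DWL = ½ × 2.1643 × 30.3 = $32.79.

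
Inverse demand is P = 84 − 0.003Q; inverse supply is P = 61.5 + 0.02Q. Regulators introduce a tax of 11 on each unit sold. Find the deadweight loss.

Competitive equilibrium: 84 − 0.003Q = 61.5 + 0.02Q → Q* = 978.2609, P* = 81.0652.
With the tax, the buyer price exceeds the seller price by 11: (84 − 0.003Q) − (61.5 + 0.02Q) = 11 → Q' = 500.
ΔQ = 978.2609 − 500 = 478.2609; the wedge equals the tax, 11.
The triangle = ½ × 478.2609 × 11 = 2630.43.

2630.43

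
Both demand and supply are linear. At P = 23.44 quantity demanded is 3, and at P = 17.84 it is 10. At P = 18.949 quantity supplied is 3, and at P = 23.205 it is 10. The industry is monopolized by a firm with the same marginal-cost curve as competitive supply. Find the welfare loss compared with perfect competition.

Demand slope = (17.84 − 23.44)/(10 − 3) = −0.8, so P = 25.84 − 0.8Q.
Supply slope = (23.205 − 18.949)/(10 − 3) = 0.608, so P = 17.125 + 0.608Q.
Competitive equilibrium: 25.84 − 0.8Q = 17.125 + 0.608Q → Q* = 6.1896, P* = 20.8883.
Marginal revenue: MR = 25.84 − 1.6Q. Set MR = MC: 25.84 − 1.6Q = 17.125 + 0.608Q → Q_m = 3.947.
Price P_m = 25.84 − 0.8·3.947 = 22.6824; MC(Q_m) = 17.125 + 0.608·3.947 = 19.5248.
Competitive Q* = 6.1896, so ΔQ = 2.2426; wedge = 22.6824 − 19.5248 = 3.1576.
DWL = ½ × 2.2426 × 3.1576 = 3.54.

3.54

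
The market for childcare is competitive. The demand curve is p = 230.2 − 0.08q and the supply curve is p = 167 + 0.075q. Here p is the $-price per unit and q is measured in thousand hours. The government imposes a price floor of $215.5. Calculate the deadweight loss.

Competitive equilibrium: 230.2 − 0.08q = 167 + 0.075q → q* = 407.74194, p* = 197.58065.
At the floor p = 215.5, quantity demanded = (230.2 − 215.5)/0.08 = 183.75.
Sellers' marginal cost at q' = 183.75: 167 + 0.075·183.75 = 180.78125.
Δq = 407.74194 − 183.75 = 223.99194; wedge = 215.5 − 180.78125 = 34.71875.
Welfare loss = ½ × 223.99194 × 34.71875 = $3888.36 thousand.

$3888.36 thousand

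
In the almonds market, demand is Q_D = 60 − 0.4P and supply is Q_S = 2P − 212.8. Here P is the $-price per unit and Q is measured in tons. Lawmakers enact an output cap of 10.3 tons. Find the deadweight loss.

$26.88

In inverse form: demand P = 150 − 2.5Q, supply P = 106.4 + 0.5Q.
Competitive equilibrium: 150 − 2.5Q = 106.4 + 0.5Q → Q* = 14.5333, P* = 113.6667.
At Q = 10.3: demand price = 150 − 2.5·10.3 = 124.25; supply price = 106.4 + 0.5·10.3 = 111.55.
ΔQ = 14.5333 − 10.3 = 4.2333; wedge = 124.25 − 111.55 = 12.7.
Welfare loss = ½ × 4.2333 × 12.7 = $26.88.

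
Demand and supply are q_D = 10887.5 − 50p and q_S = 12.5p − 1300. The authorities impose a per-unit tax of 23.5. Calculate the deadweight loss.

In inverse form: demand p = 217.75 − 0.02q, supply p = 104 + 0.08q.
Competitive equilibrium: 217.75 − 0.02q = 104 + 0.08q → q* = 1137.5, p* = 195.
With the tax, the buyer price exceeds the seller price by 23.5: (217.75 − 0.02q) − (104 + 0.08q) = 23.5 → q' = 902.5.
Δq = 1137.5 − 902.5 = 235; the wedge equals the tax, 23.5.
Deadweight loss = ½ × 235 × 23.5 = 2761.25.

2761.25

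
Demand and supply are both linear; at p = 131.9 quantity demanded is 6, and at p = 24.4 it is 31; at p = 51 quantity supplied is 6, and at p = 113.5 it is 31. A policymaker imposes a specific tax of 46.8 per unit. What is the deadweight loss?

Demand slope = (24.4 − 131.9)/(31 − 6) = −4.3, so p = 157.7 − 4.3q.
Supply slope = (113.5 − 51)/(31 − 6) = 2.5, so p = 36 + 2.5q.
Competitive equilibrium: 157.7 − 4.3q = 36 + 2.5q → q* = 17.8971, p* = 80.7426.
With the tax, the buyer price exceeds the seller price by 46.8: (157.7 − 4.3q) − (36 + 2.5q) = 46.8 → q' = 11.0147.
Δq = 17.8971 − 11.0147 = 6.8824; the wedge equals the tax, 46.8.
Deadweight loss = ½ × 6.8824 × 46.8 = 161.05.

161.05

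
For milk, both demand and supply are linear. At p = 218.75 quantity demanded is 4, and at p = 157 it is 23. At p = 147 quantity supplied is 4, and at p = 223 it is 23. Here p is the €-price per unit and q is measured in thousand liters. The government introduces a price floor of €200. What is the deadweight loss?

Demand slope = (157 − 218.75)/(23 − 4) = −3.25, so p = 231.75 − 3.25q.
Supply slope = (223 − 147)/(23 − 4) = 4, so p = 131 + 4q.
Competitive equilibrium: 231.75 − 3.25q = 131 + 4q → q* = 13.8966, p* = 186.5862.
At the floor p = 200, quantity demanded = (231.75 − 200)/3.25 = 9.7692.
Sellers' marginal cost at q' = 9.7692: 131 + 4·9.7692 = 170.0768.
Δq = 13.8966 − 9.7692 = 4.1274; wedge = 200 − 170.0768 = 29.9232.
DWL = ½ × 4.1274 × 29.9232 = €61.75 thousand.

€61.75 thousand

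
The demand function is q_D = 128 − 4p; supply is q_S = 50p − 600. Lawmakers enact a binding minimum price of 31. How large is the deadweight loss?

662.90

In inverse form: demand p = 32 − 0.25q, supply p = 12 + 0.02q.
Competitive equilibrium: 32 − 0.25q = 12 + 0.02q → q* = 74.0741, p* = 13.4815.
At the floor p = 31, quantity demanded = (32 − 31)/0.25 = 4.
Sellers' marginal cost at q' = 4: 12 + 0.02·4 = 12.08.
Δq = 74.0741 − 4 = 70.0741; wedge = 31 − 12.08 = 18.92.
The triangle = ½ × 70.0741 × 18.92 = 662.90.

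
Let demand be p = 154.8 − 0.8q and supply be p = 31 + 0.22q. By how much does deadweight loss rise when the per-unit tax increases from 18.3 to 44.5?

806.55

Competitive equilibrium: 154.8 − 0.8q = 31 + 0.22q → q* = 121.3725, p* = 57.702.
For a per-unit tax t: Δq = t/1.02, so DWL = ½·t·(t/1.02) = t²/2.04.
At t = 18.3: DWL = 164.162. At t = 44.5: DWL = 970.711.
Increase = 970.711 − 164.162 = 806.55.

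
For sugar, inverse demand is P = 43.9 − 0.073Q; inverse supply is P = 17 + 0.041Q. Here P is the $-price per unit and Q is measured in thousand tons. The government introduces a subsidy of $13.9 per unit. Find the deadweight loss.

Competitive equilibrium: 43.9 − 0.073Q = 17 + 0.041Q → Q* = 235.9649, P* = 26.6746.
The subsidy lowers effective supply by 13.9: P = 3.1 + 0.041Q.
New quantity: 43.9 − 0.073Q = 3.1 + 0.041Q → Q' = 357.8947.
Overproduction ΔQ = 357.8947 − 235.9649 = 121.9298; wedge = subsidy = 13.9.
DWL = ½ × 121.9298 × 13.9 = $847.41 thousand.

$847.41 thousand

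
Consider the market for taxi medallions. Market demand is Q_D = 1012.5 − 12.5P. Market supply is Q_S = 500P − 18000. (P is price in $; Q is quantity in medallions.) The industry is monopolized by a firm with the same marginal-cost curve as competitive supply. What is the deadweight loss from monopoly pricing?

In inverse form: demand P = 81 − 0.08Q, supply P = 36 + 0.002Q.
Competitive equilibrium: 81 − 0.08Q = 36 + 0.002Q → Q* = 548.7805, P* = 37.0976.
Marginal revenue: MR = 81 − 0.16Q. Set MR = MC: 81 − 0.16Q = 36 + 0.002Q → Q_m = 277.7778.
Price P_m = 81 − 0.08·277.7778 = 58.7778; MC(Q_m) = 36 + 0.002·277.7778 = 36.5556.
Competitive Q* = 548.7805, so ΔQ = 271.0027; wedge = 58.7778 − 36.5556 = 22.2222.
Deadweight loss = ½ × 271.0027 × 22.2222 = $3011.14.

$3011.14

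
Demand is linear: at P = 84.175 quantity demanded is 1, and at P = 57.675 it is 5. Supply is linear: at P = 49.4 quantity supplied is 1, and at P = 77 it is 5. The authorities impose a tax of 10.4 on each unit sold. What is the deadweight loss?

Demand slope = (57.675 − 84.175)/(5 − 1) = −6.625, so P = 90.8 − 6.625Q.
Supply slope = (77 − 49.4)/(5 − 1) = 6.9, so P = 42.5 + 6.9Q.
Competitive equilibrium: 90.8 − 6.625Q = 42.5 + 6.9Q → Q* = 3.5712, P* = 67.141.
With the tax, the buyer price exceeds the seller price by 10.4: (90.8 − 6.625Q) − (42.5 + 6.9Q) = 10.4 → Q' = 2.8022.
ΔQ = 3.5712 − 2.8022 = 0.769; the wedge equals the tax, 10.4.
DWL = ½ × 0.769 × 10.4 = 4.

4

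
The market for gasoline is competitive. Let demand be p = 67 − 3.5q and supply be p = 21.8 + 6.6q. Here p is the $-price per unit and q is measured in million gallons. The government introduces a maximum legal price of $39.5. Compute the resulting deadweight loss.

$16.24 million

Competitive equilibrium: 67 − 3.5q = 21.8 + 6.6q → q* = 4.4752, p* = 51.3366.
At the ceiling p = 39.5, quantity supplied = (39.5 − 21.8)/6.6 = 2.6818.
Willingness to pay at q' = 2.6818: 67 − 3.5·2.6818 = 57.6137.
Δq = 4.4752 − 2.6818 = 1.7934; wedge = 57.6137 − 39.5 = 18.1137.
The triangle = ½ × 1.7934 × 18.1137 = $16.24 million.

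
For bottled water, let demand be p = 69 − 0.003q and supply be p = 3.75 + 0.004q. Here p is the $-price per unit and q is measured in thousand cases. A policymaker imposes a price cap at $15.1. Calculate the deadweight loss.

Competitive equilibrium: 69 − 0.003q = 3.75 + 0.004q → q* = 9321.4286, p* = 41.0357.
At the ceiling p = 15.1, quantity supplied = (15.1 − 3.75)/0.004 = 2837.5.
Willingness to pay at q' = 2837.5: 69 − 0.003·2837.5 = 60.4875.
Δq = 9321.4286 − 2837.5 = 6483.9286; wedge = 60.4875 − 15.1 = 45.3875.
Deadweight loss = ½ × 6483.9286 × 45.3875 = $147144.65 thousand.

$147144.65 thousand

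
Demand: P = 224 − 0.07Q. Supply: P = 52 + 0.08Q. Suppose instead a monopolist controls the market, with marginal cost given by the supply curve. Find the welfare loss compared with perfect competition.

9983.58

Competitive equilibrium: 224 − 0.07Q = 52 + 0.08Q → Q* = 1146.66667, P* = 143.73333.
Marginal revenue: MR = 224 − 0.14Q. Set MR = MC: 224 − 0.14Q = 52 + 0.08Q → Q_m = 781.81818.
Price P_m = 224 − 0.07·781.81818 = 169.27273; MC(Q_m) = 52 + 0.08·781.81818 = 114.54545.
Competitive Q* = 1146.66667, so ΔQ = 364.84849; wedge = 169.27273 − 114.54545 = 54.72728.
DWL = ½ × 364.84849 × 54.72728 = 9983.58.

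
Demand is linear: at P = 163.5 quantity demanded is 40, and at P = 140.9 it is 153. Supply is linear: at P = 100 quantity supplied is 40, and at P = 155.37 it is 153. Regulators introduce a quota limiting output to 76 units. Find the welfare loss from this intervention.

1083.04

Demand slope = (140.9 − 163.5)/(153 − 40) = −0.2, so P = 171.5 − 0.2Q.
Supply slope = (155.37 − 100)/(153 − 40) = 0.49, so P = 80.4 + 0.49Q.
Competitive equilibrium: 171.5 − 0.2Q = 80.4 + 0.49Q → Q* = 132.029, P* = 145.0942.
At Q = 76: demand price = 171.5 − 0.2·76 = 156.3; supply price = 80.4 + 0.49·76 = 117.64.
ΔQ = 132.029 − 76 = 56.029; wedge = 156.3 − 117.64 = 38.66.
The triangle = ½ × 56.029 × 38.66 = 1083.04.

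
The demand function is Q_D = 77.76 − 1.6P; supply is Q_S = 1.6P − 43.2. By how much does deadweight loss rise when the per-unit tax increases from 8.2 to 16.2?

78.08

In inverse form: demand P = 48.6 − 0.625Q, supply P = 27 + 0.625Q.
Competitive equilibrium: 48.6 − 0.625Q = 27 + 0.625Q → Q* = 17.28, P* = 37.8.
For a per-unit tax t: ΔQ = t/1.25, so DWL = ½·t·(t/1.25) = t²/2.5.
At t = 8.2: DWL = 26.896. At t = 16.2: DWL = 104.976.
Increase = 104.976 − 26.896 = 78.08.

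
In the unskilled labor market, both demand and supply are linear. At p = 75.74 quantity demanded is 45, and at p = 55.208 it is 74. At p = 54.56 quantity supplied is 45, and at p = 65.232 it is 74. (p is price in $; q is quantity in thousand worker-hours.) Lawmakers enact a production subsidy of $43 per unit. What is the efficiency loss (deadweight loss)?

$859.20 thousand

Demand slope = (55.208 − 75.74)/(74 − 45) = −0.708, so p = 107.6 − 0.708q.
Supply slope = (65.232 − 54.56)/(74 − 45) = 0.368, so p = 38 + 0.368q.
Competitive equilibrium: 107.6 − 0.708q = 38 + 0.368q → q* = 64.684, p* = 61.8037.
The subsidy lowers effective supply by 43: p = 0.368q − 5.
New quantity: 107.6 − 0.708q = 0.368q − 5 → q' = 104.6468.
Overproduction Δq = 104.6468 − 64.684 = 39.9628; wedge = subsidy = 43.
Deadweight loss = ½ × 39.9628 × 43 = $859.20 thousand.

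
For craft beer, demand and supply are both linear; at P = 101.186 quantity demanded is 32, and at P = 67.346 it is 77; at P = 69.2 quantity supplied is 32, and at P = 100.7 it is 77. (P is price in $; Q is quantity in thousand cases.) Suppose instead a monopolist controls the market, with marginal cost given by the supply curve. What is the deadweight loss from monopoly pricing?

Demand slope = (67.346 − 101.186)/(77 − 32) = −0.752, so P = 125.25 − 0.752Q.
Supply slope = (100.7 − 69.2)/(77 − 32) = 0.7, so P = 46.8 + 0.7Q.
Competitive equilibrium: 125.25 − 0.752Q = 46.8 + 0.7Q → Q* = 54.0289, P* = 84.6202.
Marginal revenue: MR = 125.25 − 1.504Q. Set MR = MC: 125.25 − 1.504Q = 46.8 + 0.7Q → Q_m = 35.5944.
Price P_m = 125.25 − 0.752·35.5944 = 98.483; MC(Q_m) = 46.8 + 0.7·35.5944 = 71.7161.
Competitive Q* = 54.0289, so ΔQ = 18.4345; wedge = 98.483 − 71.7161 = 26.7669.
Deadweight loss = ½ × 18.4345 × 26.7669 = $246.72 thousand.

$246.72 thousand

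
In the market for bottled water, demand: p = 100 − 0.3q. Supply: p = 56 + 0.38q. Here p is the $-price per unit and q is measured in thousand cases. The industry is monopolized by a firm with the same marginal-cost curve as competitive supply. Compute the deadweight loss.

Competitive equilibrium: 100 − 0.3q = 56 + 0.38q → q* = 64.7059, p* = 80.5882.
Marginal revenue: MR = 100 − 0.6q. Set MR = MC: 100 − 0.6q = 56 + 0.38q → q_m = 44.898.
Price p_m = 100 − 0.3·44.898 = 86.5306; MC(q_m) = 56 + 0.38·44.898 = 73.0612.
Competitive q* = 64.7059, so Δq = 19.8079; wedge = 86.5306 − 73.0612 = 13.4694.
Deadweight loss = ½ × 19.8079 × 13.4694 = $133.40 thousand.

$133.40 thousand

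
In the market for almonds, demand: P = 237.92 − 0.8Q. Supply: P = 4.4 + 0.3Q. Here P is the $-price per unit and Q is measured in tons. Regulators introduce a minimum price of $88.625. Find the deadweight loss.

Competitive equilibrium: 237.92 − 0.8Q = 4.4 + 0.3Q → Q* = 212.2909, P* = 68.0873.
At the floor P = 88.625, quantity demanded = (237.92 − 88.625)/0.8 = 186.6188.
Sellers' marginal cost at Q' = 186.6188: 4.4 + 0.3·186.6188 = 60.3856.
ΔQ = 212.2909 − 186.6188 = 25.6721; wedge = 88.625 − 60.3856 = 28.2394.
The triangle = ½ × 25.6721 × 28.2394 = $362.48.

$362.48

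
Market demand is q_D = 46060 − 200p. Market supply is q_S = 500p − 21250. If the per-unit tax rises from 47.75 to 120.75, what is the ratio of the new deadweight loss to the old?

6.395

In inverse form: demand p = 230.3 − 0.005q, supply p = 42.5 + 0.002q.
Competitive equilibrium: 230.3 − 0.005q = 42.5 + 0.002q → q* = 26828.5714, p* = 96.1571.
For a per-unit tax t: Δq = t/0.007, so DWL = ½·t·(t/0.007) = t²/0.014.
At t = 47.75: DWL = 162861.607. At t = 120.75: DWL = 1041468.75.
Ratio = (120.75/47.75)² = 6.395.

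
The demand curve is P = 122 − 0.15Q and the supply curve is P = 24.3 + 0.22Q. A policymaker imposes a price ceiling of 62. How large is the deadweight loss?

1589.43

Competitive equilibrium: 122 − 0.15Q = 24.3 + 0.22Q → Q* = 264.0541, P* = 82.3919.
At the ceiling P = 62, quantity supplied = (62 − 24.3)/0.22 = 171.3636.
Willingness to pay at Q' = 171.3636: 122 − 0.15·171.3636 = 96.2955.
ΔQ = 264.0541 − 171.3636 = 92.6905; wedge = 96.2955 − 62 = 34.2955.
Deadweight loss = ½ × 92.6905 × 34.2955 = 1589.43.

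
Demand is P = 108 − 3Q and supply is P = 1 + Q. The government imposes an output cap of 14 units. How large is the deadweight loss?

325.125

Competitive equilibrium: 108 − 3Q = 1 + Q → Q* = 26.75, P* = 27.75.
At Q = 14: demand price = 108 − 3·14 = 66; supply price = 1 + 1·14 = 15.
ΔQ = 26.75 − 14 = 12.75; wedge = 66 − 15 = 51.
Welfare loss = ½ × 12.75 × 51 = 325.125.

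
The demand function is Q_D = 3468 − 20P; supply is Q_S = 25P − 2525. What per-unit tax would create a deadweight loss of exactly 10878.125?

44.25

In inverse form: demand P = 173.4 − 0.05Q, supply P = 101 + 0.04Q.
Competitive equilibrium: 173.4 − 0.05Q = 101 + 0.04Q → Q* = 804.4444, P* = 133.1778.
A tax t gives ΔQ = t/0.09 and wedge t, so DWL = t²/0.18.
t²/0.18 = 10878.125 → t² = 1958.0625 → t = 44.25.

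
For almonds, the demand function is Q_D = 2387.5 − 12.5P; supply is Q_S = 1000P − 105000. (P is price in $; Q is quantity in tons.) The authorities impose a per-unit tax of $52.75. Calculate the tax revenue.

In inverse form: demand P = 191 − 0.08Q, supply P = 105 + 0.001Q.
Competitive equilibrium: 191 − 0.08Q = 105 + 0.001Q → Q* = 1061.7284, P* = 106.0617.
With the tax, the buyer price exceeds the seller price by 52.75: (191 − 0.08Q) − (105 + 0.001Q) = 52.75 → Q' = 410.4938.
Tax revenue = 52.75 × 410.4938 = $21653.55.

$21653.55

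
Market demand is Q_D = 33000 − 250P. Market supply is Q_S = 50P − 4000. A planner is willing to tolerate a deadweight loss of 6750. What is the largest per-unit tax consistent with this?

18

In inverse form: demand P = 132 − 0.004Q, supply P = 80 + 0.02Q.
Competitive equilibrium: 132 − 0.004Q = 80 + 0.02Q → Q* = 2166.6667, P* = 123.3333.
A tax t gives ΔQ = t/0.024 and wedge t, so DWL = t²/0.048.
t²/0.048 = 6750 → t² = 324 → t = 18.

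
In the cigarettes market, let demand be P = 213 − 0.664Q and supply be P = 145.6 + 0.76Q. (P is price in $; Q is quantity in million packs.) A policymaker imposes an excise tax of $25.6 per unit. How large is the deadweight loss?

$230.11 million

Competitive equilibrium: 213 − 0.664Q = 145.6 + 0.76Q → Q* = 47.3315, P* = 181.5719.
With the tax, the buyer price exceeds the seller price by 25.6: (213 − 0.664Q) − (145.6 + 0.76Q) = 25.6 → Q' = 29.3539.
ΔQ = 47.3315 − 29.3539 = 17.9776; the wedge equals the tax, 25.6.
DWL = ½ × 17.9776 × 25.6 = $230.11 million.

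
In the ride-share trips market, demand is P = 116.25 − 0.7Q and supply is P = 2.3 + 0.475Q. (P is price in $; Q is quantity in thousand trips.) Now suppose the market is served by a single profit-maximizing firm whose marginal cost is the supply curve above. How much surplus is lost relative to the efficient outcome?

Competitive equilibrium: 116.25 − 0.7Q = 2.3 + 0.475Q → Q* = 96.9787, P* = 48.3649.
Marginal revenue: MR = 116.25 − 1.4Q. Set MR = MC: 116.25 − 1.4Q = 2.3 + 0.475Q → Q_m = 60.7733.
Price P_m = 116.25 − 0.7·60.7733 = 73.7087; MC(Q_m) = 2.3 + 0.475·60.7733 = 31.1673.
Competitive Q* = 96.9787, so ΔQ = 36.2054; wedge = 73.7087 − 31.1673 = 42.5414.
Deadweight loss = ½ × 36.2054 × 42.5414 = $770.11 thousand.

$770.11 thousand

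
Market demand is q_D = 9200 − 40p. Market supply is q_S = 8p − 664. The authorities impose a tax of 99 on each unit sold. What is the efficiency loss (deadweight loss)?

32670

In inverse form: demand p = 230 − 0.025q, supply p = 83 + 0.125q.
Competitive equilibrium: 230 − 0.025q = 83 + 0.125q → q* = 980, p* = 205.5.
With the tax, the buyer price exceeds the seller price by 99: (230 − 0.025q) − (83 + 0.125q) = 99 → q' = 320.
Δq = 980 − 320 = 660; the wedge equals the tax, 99.
DWL = ½ × 660 × 99 = 32670.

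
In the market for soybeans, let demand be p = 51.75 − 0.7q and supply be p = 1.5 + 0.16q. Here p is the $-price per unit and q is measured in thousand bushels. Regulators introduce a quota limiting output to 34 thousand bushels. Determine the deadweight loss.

$256.64 thousand

Competitive equilibrium: 51.75 − 0.7q = 1.5 + 0.16q → q* = 58.4302, p* = 10.8488.
At q = 34: demand price = 51.75 − 0.7·34 = 27.95; supply price = 1.5 + 0.16·34 = 6.94.
Δq = 58.4302 − 34 = 24.4302; wedge = 27.95 − 6.94 = 21.01.
The triangle = ½ × 24.4302 × 21.01 = $256.64 thousand.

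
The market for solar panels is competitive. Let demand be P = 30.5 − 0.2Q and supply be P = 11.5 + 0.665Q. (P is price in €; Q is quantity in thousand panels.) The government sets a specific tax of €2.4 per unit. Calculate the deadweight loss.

€3.33 thousand

Competitive equilibrium: 30.5 − 0.2Q = 11.5 + 0.665Q → Q* = 21.9653, P* = 26.1069.
With the tax, the buyer price exceeds the seller price by 2.4: (30.5 − 0.2Q) − (11.5 + 0.665Q) = 2.4 → Q' = 19.1908.
ΔQ = 21.9653 − 19.1908 = 2.7745; the wedge equals the tax, 2.4.
Welfare loss = ½ × 2.7745 × 2.4 = €3.33 thousand.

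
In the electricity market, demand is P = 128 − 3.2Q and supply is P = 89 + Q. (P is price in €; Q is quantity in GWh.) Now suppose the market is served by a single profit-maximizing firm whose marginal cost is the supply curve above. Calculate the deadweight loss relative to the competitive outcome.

Competitive equilibrium: 128 − 3.2Q = 89 + Q → Q* = 9.2857, P* = 98.2857.
Marginal revenue: MR = 128 − 6.4Q. Set MR = MC: 128 − 6.4Q = 89 + Q → Q_m = 5.2703.
Price P_m = 128 − 3.2·5.2703 = 111.135; MC(Q_m) = 89 + 1·5.2703 = 94.2703.
Competitive Q* = 9.2857, so ΔQ = 4.0154; wedge = 111.135 − 94.2703 = 16.8647.
Deadweight loss = ½ × 4.0154 × 16.8647 = €33.86.

€33.86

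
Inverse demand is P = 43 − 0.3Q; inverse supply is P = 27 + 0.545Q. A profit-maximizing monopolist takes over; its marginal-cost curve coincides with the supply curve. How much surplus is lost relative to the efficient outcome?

Competitive equilibrium: 43 − 0.3Q = 27 + 0.545Q → Q* = 18.9349, P* = 37.3195.
Marginal revenue: MR = 43 − 0.6Q. Set MR = MC: 43 − 0.6Q = 27 + 0.545Q → Q_m = 13.9738.
Price P_m = 43 − 0.3·13.9738 = 38.8079; MC(Q_m) = 27 + 0.545·13.9738 = 34.6157.
Competitive Q* = 18.9349, so ΔQ = 4.9611; wedge = 38.8079 − 34.6157 = 4.1922.
DWL = ½ × 4.9611 × 4.1922 = 10.40.

10.40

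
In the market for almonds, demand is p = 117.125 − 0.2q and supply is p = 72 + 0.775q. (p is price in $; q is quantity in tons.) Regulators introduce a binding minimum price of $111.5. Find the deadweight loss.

$160.72

Competitive equilibrium: 117.125 − 0.2q = 72 + 0.775q → q* = 46.2821, p* = 107.8686.
At the floor p = 111.5, quantity demanded = (117.125 − 111.5)/0.2 = 28.125.
Sellers' marginal cost at q' = 28.125: 72 + 0.775·28.125 = 93.7969.
Δq = 46.2821 − 28.125 = 18.1571; wedge = 111.5 − 93.7969 = 17.7031.
Deadweight loss = ½ × 18.1571 × 17.7031 = $160.72.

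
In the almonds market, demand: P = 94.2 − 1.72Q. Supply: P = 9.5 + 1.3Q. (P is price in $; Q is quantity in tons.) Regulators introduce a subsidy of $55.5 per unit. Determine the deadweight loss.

Competitive equilibrium: 94.2 − 1.72Q = 9.5 + 1.3Q → Q* = 28.04636, P* = 45.96026.
The subsidy lowers effective supply by 55.5: P = 1.3Q − 46.
New quantity: 94.2 − 1.72Q = 1.3Q − 46 → Q' = 46.42384.
Overproduction ΔQ = 46.42384 − 28.04636 = 18.37748; wedge = subsidy = 55.5.
Welfare loss = ½ × 18.37748 × 55.5 = $509.98.

$509.98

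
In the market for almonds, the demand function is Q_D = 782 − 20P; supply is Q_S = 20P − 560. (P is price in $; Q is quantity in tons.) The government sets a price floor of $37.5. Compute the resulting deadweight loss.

$312.05

In inverse form: demand P = 39.1 − 0.05Q, supply P = 28 + 0.05Q.
Competitive equilibrium: 39.1 − 0.05Q = 28 + 0.05Q → Q* = 111, P* = 33.55.
At the floor P = 37.5, quantity demanded = (39.1 − 37.5)/0.05 = 32.
Sellers' marginal cost at Q' = 32: 28 + 0.05·32 = 29.6.
ΔQ = 111 − 32 = 79; wedge = 37.5 − 29.6 = 7.9.
Welfare loss = ½ × 79 × 7.9 = $312.05.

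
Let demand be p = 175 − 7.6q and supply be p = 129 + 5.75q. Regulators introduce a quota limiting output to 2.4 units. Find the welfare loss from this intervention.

7.30

Competitive equilibrium: 175 − 7.6q = 129 + 5.75q → q* = 3.4457, p* = 148.8127.
At q = 2.4: demand price = 175 − 7.6·2.4 = 156.76; supply price = 129 + 5.75·2.4 = 142.8.
Δq = 3.4457 − 2.4 = 1.0457; wedge = 156.76 − 142.8 = 13.96.
The triangle = ½ × 1.0457 × 13.96 = 7.30.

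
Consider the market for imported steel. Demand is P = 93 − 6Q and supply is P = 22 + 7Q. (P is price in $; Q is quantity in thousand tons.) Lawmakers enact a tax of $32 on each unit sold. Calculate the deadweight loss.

Competitive equilibrium: 93 − 6Q = 22 + 7Q → Q* = 5.4615, P* = 60.2308.
With the tax, the buyer price exceeds the seller price by 32: (93 − 6Q) − (22 + 7Q) = 32 → Q' = 3.
ΔQ = 5.4615 − 3 = 2.4615; the wedge equals the tax, 32.
The triangle = ½ × 2.4615 × 32 = $39.38 thousand.

$39.38 thousand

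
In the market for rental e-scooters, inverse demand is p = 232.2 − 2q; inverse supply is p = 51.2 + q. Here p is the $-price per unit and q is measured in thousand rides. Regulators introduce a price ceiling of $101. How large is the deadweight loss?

Competitive equilibrium: 232.2 − 2q = 51.2 + q → q* = 60.3333, p* = 111.5333.
At the ceiling p = 101, quantity supplied = (101 − 51.2)/1 = 49.8.
Willingness to pay at q' = 49.8: 232.2 − 2·49.8 = 132.6.
Δq = 60.3333 − 49.8 = 10.5333; wedge = 132.6 − 101 = 31.6.
Deadweight loss = ½ × 10.5333 × 31.6 = $166.43 thousand.

$166.43 thousand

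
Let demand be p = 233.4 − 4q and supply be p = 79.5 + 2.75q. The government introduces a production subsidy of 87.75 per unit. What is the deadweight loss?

570.375

Competitive equilibrium: 233.4 − 4q = 79.5 + 2.75q → q* = 22.8, p* = 142.2.
The subsidy lowers effective supply by 87.75: p = 2.75q − 8.25.
New quantity: 233.4 − 4q = 2.75q − 8.25 → q' = 35.8.
Overproduction Δq = 35.8 − 22.8 = 13; wedge = subsidy = 87.75.
DWL = ½ × 13 × 87.75 = 570.375.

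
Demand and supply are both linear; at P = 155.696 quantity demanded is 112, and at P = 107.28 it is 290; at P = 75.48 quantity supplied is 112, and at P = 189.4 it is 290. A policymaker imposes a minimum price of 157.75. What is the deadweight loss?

4159.50

Demand slope = (107.28 − 155.696)/(290 − 112) = −0.272, so P = 186.16 − 0.272Q.
Supply slope = (189.4 − 75.48)/(290 − 112) = 0.64, so P = 3.8 + 0.64Q.
Competitive equilibrium: 186.16 − 0.272Q = 3.8 + 0.64Q → Q* = 199.9561, P* = 131.7719.
At the floor P = 157.75, quantity demanded = (186.16 − 157.75)/0.272 = 104.4485.
Sellers' marginal cost at Q' = 104.4485: 3.8 + 0.64·104.4485 = 70.647.
ΔQ = 199.9561 − 104.4485 = 95.5076; wedge = 157.75 − 70.647 = 87.103.
DWL = ½ × 95.5076 × 87.103 = 4159.50.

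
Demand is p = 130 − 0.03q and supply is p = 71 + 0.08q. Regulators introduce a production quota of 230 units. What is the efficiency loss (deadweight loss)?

Competitive equilibrium: 130 − 0.03q = 71 + 0.08q → q* = 536.3636, p* = 113.9091.
At q = 230: demand price = 130 − 0.03·230 = 123.1; supply price = 71 + 0.08·230 = 89.4.
Δq = 536.3636 − 230 = 306.3636; wedge = 123.1 − 89.4 = 33.7.
The triangle = ½ × 306.3636 × 33.7 = 5162.23.

5162.23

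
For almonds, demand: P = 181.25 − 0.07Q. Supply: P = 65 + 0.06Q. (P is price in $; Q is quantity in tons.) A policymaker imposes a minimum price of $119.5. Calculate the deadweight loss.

Competitive equilibrium: 181.25 − 0.07Q = 65 + 0.06Q → Q* = 894.2308, P* = 118.6538.
At the floor P = 119.5, quantity demanded = (181.25 − 119.5)/0.07 = 882.1429.
Sellers' marginal cost at Q' = 882.1429: 65 + 0.06·882.1429 = 117.9286.
ΔQ = 894.2308 − 882.1429 = 12.0879; wedge = 119.5 − 117.9286 = 1.5714.
Deadweight loss = ½ × 12.0879 × 1.5714 = $9.50.

$9.50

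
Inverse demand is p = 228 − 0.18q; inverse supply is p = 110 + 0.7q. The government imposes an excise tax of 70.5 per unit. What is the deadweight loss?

2824.01

Competitive equilibrium: 228 − 0.18q = 110 + 0.7q → q* = 134.09091, p* = 203.86364.
With the tax, the buyer price exceeds the seller price by 70.5: (228 − 0.18q) − (110 + 0.7q) = 70.5 → q' = 53.97727.
Δq = 134.09091 − 53.97727 = 80.11364; the wedge equals the tax, 70.5.
Deadweight loss = ½ × 80.11364 × 70.5 = 2824.01.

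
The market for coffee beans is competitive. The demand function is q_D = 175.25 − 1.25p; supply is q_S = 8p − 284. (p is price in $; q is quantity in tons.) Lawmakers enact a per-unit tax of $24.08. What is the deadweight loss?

$313.43

In inverse form: demand p = 140.2 − 0.8q, supply p = 35.5 + 0.125q.
Competitive equilibrium: 140.2 − 0.8q = 35.5 + 0.125q → q* = 113.1892, p* = 49.6486.
With the tax, the buyer price exceeds the seller price by 24.08: (140.2 − 0.8q) − (35.5 + 0.125q) = 24.08 → q' = 87.1568.
Δq = 113.1892 − 87.1568 = 26.0324; the wedge equals the tax, 24.08.
Welfare loss = ½ × 26.0324 × 24.08 = $313.43.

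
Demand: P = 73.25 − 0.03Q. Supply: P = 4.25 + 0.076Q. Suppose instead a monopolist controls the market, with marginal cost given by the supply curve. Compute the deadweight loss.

1092.77

Competitive equilibrium: 73.25 − 0.03Q = 4.25 + 0.076Q → Q* = 650.9434, P* = 53.7217.
Marginal revenue: MR = 73.25 − 0.06Q. Set MR = MC: 73.25 − 0.06Q = 4.25 + 0.076Q → Q_m = 507.3529.
Price P_m = 73.25 − 0.03·507.3529 = 58.0294; MC(Q_m) = 4.25 + 0.076·507.3529 = 42.8088.
Competitive Q* = 650.9434, so ΔQ = 143.5905; wedge = 58.0294 − 42.8088 = 15.2206.
The triangle = ½ × 143.5905 × 15.2206 = 1092.77.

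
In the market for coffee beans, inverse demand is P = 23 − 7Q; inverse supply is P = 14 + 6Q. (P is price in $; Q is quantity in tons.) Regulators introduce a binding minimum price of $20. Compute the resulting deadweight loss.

$0.45

Competitive equilibrium: 23 − 7Q = 14 + 6Q → Q* = 0.6923, P* = 18.1538.
At the floor P = 20, quantity demanded = (23 − 20)/7 = 0.4286.
Sellers' marginal cost at Q' = 0.4286: 14 + 6·0.4286 = 16.5716.
ΔQ = 0.6923 − 0.4286 = 0.2637; wedge = 20 − 16.5716 = 3.4284.
The triangle = ½ × 0.2637 × 3.4284 = $0.45.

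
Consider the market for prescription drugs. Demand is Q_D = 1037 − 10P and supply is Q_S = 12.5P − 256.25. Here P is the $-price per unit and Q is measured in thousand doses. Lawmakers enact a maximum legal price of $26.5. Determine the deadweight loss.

$13494.69 thousand

In inverse form: demand P = 103.7 − 0.1Q, supply P = 20.5 + 0.08Q.
Competitive equilibrium: 103.7 − 0.1Q = 20.5 + 0.08Q → Q* = 462.2222, P* = 57.4778.
At the ceiling P = 26.5, quantity supplied = (26.5 − 20.5)/0.08 = 75.
Willingness to pay at Q' = 75: 103.7 − 0.1·75 = 96.2.
ΔQ = 462.2222 − 75 = 387.2222; wedge = 96.2 − 26.5 = 69.7.
Welfare loss = ½ × 387.2222 × 69.7 = $13494.69 thousand.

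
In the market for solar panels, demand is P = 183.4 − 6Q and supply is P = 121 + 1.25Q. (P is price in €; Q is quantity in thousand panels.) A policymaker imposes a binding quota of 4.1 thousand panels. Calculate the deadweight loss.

Competitive equilibrium: 183.4 − 6Q = 121 + 1.25Q → Q* = 8.6069, P* = 131.7586.
At Q = 4.1: demand price = 183.4 − 6·4.1 = 158.8; supply price = 121 + 1.25·4.1 = 126.125.
ΔQ = 8.6069 − 4.1 = 4.5069; wedge = 158.8 − 126.125 = 32.675.
Deadweight loss = ½ × 4.5069 × 32.675 = €73.63 thousand.

€73.63 thousand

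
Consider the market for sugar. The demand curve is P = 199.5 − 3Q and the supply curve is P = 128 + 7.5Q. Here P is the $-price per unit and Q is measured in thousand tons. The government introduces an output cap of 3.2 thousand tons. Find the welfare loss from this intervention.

$68.40 thousand

Competitive equilibrium: 199.5 − 3Q = 128 + 7.5Q → Q* = 6.8095, P* = 179.0714.
At Q = 3.2: demand price = 199.5 − 3·3.2 = 189.9; supply price = 128 + 7.5·3.2 = 152.
ΔQ = 6.8095 − 3.2 = 3.6095; wedge = 189.9 − 152 = 37.9.
Welfare loss = ½ × 3.6095 × 37.9 = $68.40 thousand.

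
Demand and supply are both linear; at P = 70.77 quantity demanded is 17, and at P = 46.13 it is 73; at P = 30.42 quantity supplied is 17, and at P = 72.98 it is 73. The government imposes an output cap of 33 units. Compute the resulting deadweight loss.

Demand slope = (46.13 − 70.77)/(73 − 17) = −0.44, so P = 78.25 − 0.44Q.
Supply slope = (72.98 − 30.42)/(73 − 17) = 0.76, so P = 17.5 + 0.76Q.
Competitive equilibrium: 78.25 − 0.44Q = 17.5 + 0.76Q → Q* = 50.625, P* = 55.975.
At Q = 33: demand price = 78.25 − 0.44·33 = 63.73; supply price = 17.5 + 0.76·33 = 42.58.
ΔQ = 50.625 − 33 = 17.625; wedge = 63.73 − 42.58 = 21.15.
DWL = ½ × 17.625 × 21.15 = 186.38.

186.38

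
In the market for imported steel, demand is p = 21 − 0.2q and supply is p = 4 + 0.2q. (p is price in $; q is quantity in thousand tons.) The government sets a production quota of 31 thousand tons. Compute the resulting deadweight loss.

Competitive equilibrium: 21 − 0.2q = 4 + 0.2q → q* = 42.5, p* = 12.5.
At q = 31: demand price = 21 − 0.2·31 = 14.8; supply price = 4 + 0.2·31 = 10.2.
Δq = 42.5 − 31 = 11.5; wedge = 14.8 − 10.2 = 4.6.
Deadweight loss = ½ × 11.5 × 4.6 = $26.45 thousand.

$26.45 thousand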